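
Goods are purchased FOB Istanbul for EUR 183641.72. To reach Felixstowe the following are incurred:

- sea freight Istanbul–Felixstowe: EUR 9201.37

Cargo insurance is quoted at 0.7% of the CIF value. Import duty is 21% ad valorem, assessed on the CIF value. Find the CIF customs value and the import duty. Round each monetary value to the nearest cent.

CIF value: EUR 194202.51; import duty: EUR 40782.53

Let C be the CIF value. C = FOB price + freight + 0.7% × C
C − 0.7% × C = 183641.72 + 9201.37
0.993 × C = 192843.09
C = 192843.09 / 0.993 = 194202.51
Insurance premium = 0.7% × 194202.51 = 1359.42
Import duty = 194202.51 × 21% = 40782.53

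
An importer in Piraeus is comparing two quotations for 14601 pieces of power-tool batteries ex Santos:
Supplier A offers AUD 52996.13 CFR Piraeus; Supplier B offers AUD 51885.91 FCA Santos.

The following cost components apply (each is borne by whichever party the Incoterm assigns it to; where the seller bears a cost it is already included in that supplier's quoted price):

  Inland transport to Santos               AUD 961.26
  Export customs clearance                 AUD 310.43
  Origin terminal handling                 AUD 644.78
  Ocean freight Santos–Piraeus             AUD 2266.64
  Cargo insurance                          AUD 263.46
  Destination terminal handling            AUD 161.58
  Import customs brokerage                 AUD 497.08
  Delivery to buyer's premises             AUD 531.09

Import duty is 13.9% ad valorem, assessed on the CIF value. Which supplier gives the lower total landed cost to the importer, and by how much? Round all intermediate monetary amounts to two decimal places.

Supplier A is cheaper by AUD 2051.57

Supplier A (CFR):
CIF value = CFR price + insurance = 52996.13 + 263.46 = 53259.59
Import duty = 53259.59 × 13.9% = 7403.08
Buyer bears (A): 263.46 + 161.58 + 497.08 + 531.09 = 1453.21
Landed cost (A) = invoice 52996.13 + 1453.21 + duty 7403.08 = 61852.42
Supplier B (FCA):
CIF value = FCA price + origin terminal + freight + insurance = 51885.91 + 644.78 + 2266.64 + 263.46 = 55060.79
Import duty = 55060.79 × 13.9% = 7653.45
Buyer bears (B): 644.78 + 2266.64 + 263.46 + 161.58 + 497.08 + 531.09 = 4364.63
Landed cost (B) = invoice 51885.91 + 4364.63 + duty 7653.45 = 63903.99
Difference = |61852.42 − 63903.99| = 2051.57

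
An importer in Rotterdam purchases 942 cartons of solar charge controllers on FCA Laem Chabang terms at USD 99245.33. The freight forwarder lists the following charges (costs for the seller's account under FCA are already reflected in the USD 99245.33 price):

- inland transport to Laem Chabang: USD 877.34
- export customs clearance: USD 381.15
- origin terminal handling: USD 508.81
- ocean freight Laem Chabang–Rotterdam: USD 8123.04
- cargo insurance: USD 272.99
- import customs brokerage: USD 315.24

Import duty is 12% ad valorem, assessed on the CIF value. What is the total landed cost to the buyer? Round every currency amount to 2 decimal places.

Total landed cost: USD 121443.43

FCA: the seller delivers export-cleared goods to the carrier; the buyer bears costs from that point.
Already in the invoice (seller's account under FCA): inland to port, export clearance — exclude.
CIF value = FCA price + origin terminal + freight + insurance = 99245.33 + 508.81 + 8123.04 + 272.99 = 108150.17
Import duty = 108150.17 × 12% = 12978.02
Buyer bears: origin terminal 508.81 + freight 8123.04 + insurance 272.99 + brokerage 315.24 + duty 12978.02 = 22198.10
Landed cost = invoice 99245.33 + 22198.10 = 121443.43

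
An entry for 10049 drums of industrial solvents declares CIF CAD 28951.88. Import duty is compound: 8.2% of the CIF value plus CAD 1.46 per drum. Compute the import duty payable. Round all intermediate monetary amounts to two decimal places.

Import duty: CAD 17045.59

Ad valorem component: 28951.88 × 8.2% = 2374.05
Specific component: 10049 × 1.46 = 14671.54
Import duty = 2374.05 + 14671.54 = 17045.59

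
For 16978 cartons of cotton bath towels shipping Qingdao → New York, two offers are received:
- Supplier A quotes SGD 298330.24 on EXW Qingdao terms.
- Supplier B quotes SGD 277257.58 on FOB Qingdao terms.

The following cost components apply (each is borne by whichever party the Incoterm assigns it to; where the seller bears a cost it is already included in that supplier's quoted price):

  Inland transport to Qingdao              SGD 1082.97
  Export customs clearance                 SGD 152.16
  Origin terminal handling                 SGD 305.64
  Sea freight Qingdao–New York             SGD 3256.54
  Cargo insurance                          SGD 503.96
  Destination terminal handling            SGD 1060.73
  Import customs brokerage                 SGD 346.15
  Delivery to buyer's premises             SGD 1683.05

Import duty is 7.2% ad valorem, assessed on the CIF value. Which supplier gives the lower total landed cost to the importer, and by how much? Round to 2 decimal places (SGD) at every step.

Supplier A (EXW):
CIF value = EXW price + inland to port + export clearance + origin terminal + freight + insurance = 298330.24 + 1082.97 + 152.16 + 305.64 + 3256.54 + 503.96 = 303631.51
Import duty = 303631.51 × 7.2% = 21861.47
Buyer bears (A): 1082.97 + 152.16 + 305.64 + 3256.54 + 503.96 + 1060.73 + 346.15 + 1683.05 = 8391.20
Landed cost (A) = invoice 298330.24 + 8391.20 + duty 21861.47 = 328582.91
Supplier B (FOB):
CIF value = FOB price + freight + insurance = 277257.58 + 3256.54 + 503.96 = 281018.08
Import duty = 281018.08 × 7.2% = 20233.30
Buyer bears (B): 3256.54 + 503.96 + 1060.73 + 346.15 + 1683.05 = 6850.43
Landed cost (B) = invoice 277257.58 + 6850.43 + duty 20233.30 = 304341.31
Difference = |328582.91 − 304341.31| = 24241.60

Supplier B is cheaper by SGD 24241.60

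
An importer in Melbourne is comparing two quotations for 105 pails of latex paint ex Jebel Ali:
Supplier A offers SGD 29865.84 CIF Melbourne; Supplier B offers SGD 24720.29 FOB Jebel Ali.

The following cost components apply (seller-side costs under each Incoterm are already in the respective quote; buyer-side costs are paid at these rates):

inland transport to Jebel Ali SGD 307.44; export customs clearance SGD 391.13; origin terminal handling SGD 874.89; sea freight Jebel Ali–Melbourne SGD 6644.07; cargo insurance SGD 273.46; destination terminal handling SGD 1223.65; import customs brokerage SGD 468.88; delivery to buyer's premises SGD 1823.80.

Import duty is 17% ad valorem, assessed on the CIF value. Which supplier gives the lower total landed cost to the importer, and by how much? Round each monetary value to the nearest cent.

Supplier A (CIF):
The CIF price already equals the CIF value: 29865.84
Import duty = 29865.84 × 17% = 5077.19
Buyer bears (A): 1223.65 + 468.88 + 1823.80 = 3516.33
Landed cost (A) = invoice 29865.84 + 3516.33 + duty 5077.19 = 38459.36
Supplier B (FOB):
CIF value = FOB price + freight + insurance = 24720.29 + 6644.07 + 273.46 = 31637.82
Import duty = 31637.82 × 17% = 5378.43
Buyer bears (B): 6644.07 + 273.46 + 1223.65 + 468.88 + 1823.80 = 10433.86
Landed cost (B) = invoice 24720.29 + 10433.86 + duty 5378.43 = 40532.58
Difference = |38459.36 − 40532.58| = 2073.22

Supplier A is cheaper by SGD 2073.22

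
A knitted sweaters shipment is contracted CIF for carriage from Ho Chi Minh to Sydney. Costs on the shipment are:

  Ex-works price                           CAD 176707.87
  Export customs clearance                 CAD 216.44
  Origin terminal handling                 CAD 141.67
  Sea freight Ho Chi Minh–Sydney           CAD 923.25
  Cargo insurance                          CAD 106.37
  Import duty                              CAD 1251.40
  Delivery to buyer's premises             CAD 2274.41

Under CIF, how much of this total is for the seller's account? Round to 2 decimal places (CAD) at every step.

Seller's account: CAD 178095.60

CIF: the seller pays costs through ocean freight and marine insurance to the destination port.
Seller's account: goods 176707.87 + export clearance 216.44 + origin terminal 141.67 + freight 923.25 + insurance 106.37 = 178095.60
Buyer's account: duty 1251.40 + delivery 2274.41 = 3525.81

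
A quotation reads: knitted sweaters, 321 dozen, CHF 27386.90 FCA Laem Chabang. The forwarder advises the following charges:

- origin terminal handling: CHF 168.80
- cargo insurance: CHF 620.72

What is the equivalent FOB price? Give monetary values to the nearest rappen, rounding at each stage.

FOB price: CHF 27555.70

Not relevant to the conversion: insurance — on the buyer under both terms; not part of either seller's price.
From FCA to FOB, the seller additionally bears: origin terminal.
FOB price = 27386.90 + 168.80 = 27555.70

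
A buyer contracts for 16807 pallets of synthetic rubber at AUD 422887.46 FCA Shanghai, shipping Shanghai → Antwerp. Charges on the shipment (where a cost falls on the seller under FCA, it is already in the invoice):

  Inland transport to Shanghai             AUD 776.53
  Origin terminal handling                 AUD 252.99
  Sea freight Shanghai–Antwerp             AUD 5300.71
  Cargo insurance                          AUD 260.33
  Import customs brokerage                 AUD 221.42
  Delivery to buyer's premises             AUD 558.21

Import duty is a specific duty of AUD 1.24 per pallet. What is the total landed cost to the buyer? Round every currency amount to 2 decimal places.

Total landed cost: AUD 450321.80

FCA: the seller delivers export-cleared goods to the carrier; the buyer bears costs from that point.
Already in the invoice (seller's account under FCA): inland to port — exclude.
CIF value = FCA price + origin terminal + freight + insurance = 422887.46 + 252.99 + 5300.71 + 260.33 = 428701.49
Import duty = 16807 × 1.24 = 20840.68
Buyer bears: origin terminal 252.99 + freight 5300.71 + insurance 260.33 + brokerage 221.42 + delivery 558.21 + duty 20840.68 = 27434.34
Landed cost = invoice 422887.46 + 27434.34 = 450321.80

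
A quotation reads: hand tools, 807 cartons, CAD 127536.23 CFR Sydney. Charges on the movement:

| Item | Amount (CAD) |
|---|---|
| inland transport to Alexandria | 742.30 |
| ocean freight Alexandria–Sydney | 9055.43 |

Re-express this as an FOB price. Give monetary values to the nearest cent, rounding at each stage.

Not relevant to the conversion: inland to port — on the seller under both CFR and FOB; already in the CFR price and stays in the FOB price.
From CFR to FOB, the seller no longer bears: freight.
FOB price = 127536.23 − 9055.43 = 118480.80

FOB price: CAD 118480.80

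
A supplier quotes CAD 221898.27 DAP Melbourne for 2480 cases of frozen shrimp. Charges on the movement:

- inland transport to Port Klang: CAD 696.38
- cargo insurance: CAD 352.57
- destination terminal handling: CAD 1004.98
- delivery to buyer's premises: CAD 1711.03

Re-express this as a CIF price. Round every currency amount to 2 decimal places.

Not relevant to the conversion: insurance, inland to port — on the seller under both DAP and CIF; already in the DAP price and stays in the CIF price.
From DAP to CIF, the seller no longer bears: destination terminal, delivery.
CIF price = 221898.27 − 1004.98 − 1711.03 = 219182.26

CIF price: CAD 219182.26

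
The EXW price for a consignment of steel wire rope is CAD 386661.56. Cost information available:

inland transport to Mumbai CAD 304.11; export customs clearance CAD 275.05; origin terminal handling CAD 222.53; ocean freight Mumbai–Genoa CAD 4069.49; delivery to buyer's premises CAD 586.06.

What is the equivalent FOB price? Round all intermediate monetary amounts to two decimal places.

FOB price: CAD 387463.25

Not relevant to the conversion: delivery, freight — on the buyer under both terms; not part of either seller's price.
From EXW to FOB, the seller additionally bears: inland to port, export clearance, origin terminal.
FOB price = 386661.56 + 304.11 + 275.05 + 222.53 = 387463.25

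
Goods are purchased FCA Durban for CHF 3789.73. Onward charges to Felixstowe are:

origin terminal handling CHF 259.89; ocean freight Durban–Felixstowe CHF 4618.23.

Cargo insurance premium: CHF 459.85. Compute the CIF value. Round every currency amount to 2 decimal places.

CIF value: CHF 9127.70

CIF = FCA price + pre-shipment costs + freight + insurance
CIF = 3789.73 + 259.89 + 4618.23 + 459.85 = 9127.70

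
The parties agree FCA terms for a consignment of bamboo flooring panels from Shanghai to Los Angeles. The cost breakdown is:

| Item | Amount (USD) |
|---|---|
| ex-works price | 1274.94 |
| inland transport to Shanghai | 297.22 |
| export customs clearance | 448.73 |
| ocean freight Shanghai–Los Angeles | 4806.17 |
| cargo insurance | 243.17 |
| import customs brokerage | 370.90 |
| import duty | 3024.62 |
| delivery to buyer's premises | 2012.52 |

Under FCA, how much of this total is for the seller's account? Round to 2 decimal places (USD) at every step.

Seller's account: USD 2020.89

FCA: the seller delivers export-cleared goods to the carrier; the buyer bears costs from that point.
Seller's account: goods 1274.94 + inland to port 297.22 + export clearance 448.73 = 2020.89
Buyer's account: freight 4806.17 + insurance 243.17 + brokerage 370.90 + duty 3024.62 + delivery 2012.52 = 10457.38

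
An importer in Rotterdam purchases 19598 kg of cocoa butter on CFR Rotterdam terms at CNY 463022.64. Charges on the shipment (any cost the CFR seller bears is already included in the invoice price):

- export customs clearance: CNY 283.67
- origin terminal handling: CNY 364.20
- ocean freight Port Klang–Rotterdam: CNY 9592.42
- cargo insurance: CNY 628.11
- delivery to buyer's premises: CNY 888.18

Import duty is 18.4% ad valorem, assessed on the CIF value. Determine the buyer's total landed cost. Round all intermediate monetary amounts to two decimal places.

Total landed cost: CNY 549850.67

CFR: the seller pays costs through ocean freight to the destination port, but not insurance.
Already in the invoice (seller's account under CFR): export clearance, origin terminal, freight — exclude.
CIF value = CFR price + insurance = 463022.64 + 628.11 = 463650.75
Import duty = 463650.75 × 18.4% = 85311.74
Buyer bears: insurance 628.11 + delivery 888.18 + duty 85311.74 = 86828.03
Landed cost = invoice 463022.64 + 86828.03 = 549850.67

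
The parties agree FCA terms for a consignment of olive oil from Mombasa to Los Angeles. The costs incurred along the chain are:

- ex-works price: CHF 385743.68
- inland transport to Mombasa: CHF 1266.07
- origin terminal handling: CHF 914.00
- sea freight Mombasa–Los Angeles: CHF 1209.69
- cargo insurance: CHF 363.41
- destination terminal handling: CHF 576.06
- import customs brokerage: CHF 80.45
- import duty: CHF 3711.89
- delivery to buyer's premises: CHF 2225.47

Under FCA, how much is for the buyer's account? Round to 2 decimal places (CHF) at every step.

Buyer's account: CHF 9080.97

FCA: the seller delivers export-cleared goods to the carrier; the buyer bears costs from that point.
Seller's account: goods 385743.68 + inland to port 1266.07 = 387009.75
Buyer's account: origin terminal 914.00 + freight 1209.69 + insurance 363.41 + destination terminal 576.06 + brokerage 80.45 + duty 3711.89 + delivery 2225.47 = 9080.97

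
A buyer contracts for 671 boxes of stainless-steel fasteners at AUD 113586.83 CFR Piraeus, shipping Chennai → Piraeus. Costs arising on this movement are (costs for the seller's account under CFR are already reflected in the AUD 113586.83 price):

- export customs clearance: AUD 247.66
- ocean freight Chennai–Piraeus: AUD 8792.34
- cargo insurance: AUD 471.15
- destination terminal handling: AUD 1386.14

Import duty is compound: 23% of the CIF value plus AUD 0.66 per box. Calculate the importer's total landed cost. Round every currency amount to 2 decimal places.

Total landed cost: AUD 142120.32

CFR: the seller pays costs through ocean freight to the destination port, but not insurance.
Already in the invoice (seller's account under CFR): export clearance, freight — exclude.
CIF value = CFR price + insurance = 113586.83 + 471.15 = 114057.98
Ad valorem component: 114057.98 × 23% = 26233.34
Specific component: 671 × 0.66 = 442.86
Import duty = 26233.34 + 442.86 = 26676.20
Buyer bears: insurance 471.15 + destination terminal 1386.14 + duty 26676.20 = 28533.49
Landed cost = invoice 113586.83 + 28533.49 = 142120.32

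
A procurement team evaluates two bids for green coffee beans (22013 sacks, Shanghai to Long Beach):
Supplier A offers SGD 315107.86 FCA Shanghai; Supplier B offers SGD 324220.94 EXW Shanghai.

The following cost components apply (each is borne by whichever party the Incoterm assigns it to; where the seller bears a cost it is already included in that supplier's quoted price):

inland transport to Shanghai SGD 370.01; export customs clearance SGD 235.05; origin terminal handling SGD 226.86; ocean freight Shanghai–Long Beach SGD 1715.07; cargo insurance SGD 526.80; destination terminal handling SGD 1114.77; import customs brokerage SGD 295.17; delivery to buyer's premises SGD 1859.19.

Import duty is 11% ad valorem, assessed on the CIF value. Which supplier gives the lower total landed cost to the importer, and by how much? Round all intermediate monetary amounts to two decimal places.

Supplier A is cheaper by SGD 10787.14

Supplier A (FCA):
CIF value = FCA price + origin terminal + freight + insurance = 315107.86 + 226.86 + 1715.07 + 526.80 = 317576.59
Import duty = 317576.59 × 11% = 34933.42
Buyer bears (A): 226.86 + 1715.07 + 526.80 + 1114.77 + 295.17 + 1859.19 = 5737.86
Landed cost (A) = invoice 315107.86 + 5737.86 + duty 34933.42 = 355779.14
Supplier B (EXW):
CIF value = EXW price + inland to port + export clearance + origin terminal + freight + insurance = 324220.94 + 370.01 + 235.05 + 226.86 + 1715.07 + 526.80 = 327294.73
Import duty = 327294.73 × 11% = 36002.42
Buyer bears (B): 370.01 + 235.05 + 226.86 + 1715.07 + 526.80 + 1114.77 + 295.17 + 1859.19 = 6342.92
Landed cost (B) = invoice 324220.94 + 6342.92 + duty 36002.42 = 366566.28
Difference = |355779.14 − 366566.28| = 10787.14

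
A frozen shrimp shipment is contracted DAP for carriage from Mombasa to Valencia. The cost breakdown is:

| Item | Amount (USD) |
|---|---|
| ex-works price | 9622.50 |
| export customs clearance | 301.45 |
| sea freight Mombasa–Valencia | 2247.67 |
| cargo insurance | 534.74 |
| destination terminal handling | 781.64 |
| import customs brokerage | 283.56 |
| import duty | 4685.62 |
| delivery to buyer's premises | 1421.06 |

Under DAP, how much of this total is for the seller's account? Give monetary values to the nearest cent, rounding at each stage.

Seller's account: USD 14909.06

DAP: the seller bears all costs to the named destination except import duty and clearance.
Seller's account: goods 9622.50 + export clearance 301.45 + freight 2247.67 + insurance 534.74 + destination terminal 781.64 + delivery 1421.06 = 14909.06
Buyer's account: brokerage 283.56 + duty 4685.62 = 4969.18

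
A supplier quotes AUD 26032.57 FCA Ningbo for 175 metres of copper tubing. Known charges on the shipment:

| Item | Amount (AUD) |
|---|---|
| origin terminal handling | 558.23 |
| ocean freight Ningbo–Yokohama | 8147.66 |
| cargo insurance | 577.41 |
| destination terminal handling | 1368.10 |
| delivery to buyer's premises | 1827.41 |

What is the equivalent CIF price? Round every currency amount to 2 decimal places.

Not relevant to the conversion: destination terminal, delivery — on the buyer under both terms; not part of either seller's price.
From FCA to CIF, the seller additionally bears: origin terminal, freight, insurance.
CIF price = 26032.57 + 558.23 + 8147.66 + 577.41 = 35315.87

CIF price: AUD 35315.87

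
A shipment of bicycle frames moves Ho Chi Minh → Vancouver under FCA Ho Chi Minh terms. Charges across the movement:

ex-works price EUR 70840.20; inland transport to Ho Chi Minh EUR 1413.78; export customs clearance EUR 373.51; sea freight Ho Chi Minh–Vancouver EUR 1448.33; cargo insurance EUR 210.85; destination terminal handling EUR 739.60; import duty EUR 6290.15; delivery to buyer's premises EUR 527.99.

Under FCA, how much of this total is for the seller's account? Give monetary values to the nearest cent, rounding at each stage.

FCA: the seller delivers export-cleared goods to the carrier; the buyer bears costs from that point.
Seller's account: goods 70840.20 + inland to port 1413.78 + export clearance 373.51 = 72627.49
Buyer's account: freight 1448.33 + insurance 210.85 + destination terminal 739.60 + duty 6290.15 + delivery 527.99 = 9216.92

Seller's account: EUR 72627.49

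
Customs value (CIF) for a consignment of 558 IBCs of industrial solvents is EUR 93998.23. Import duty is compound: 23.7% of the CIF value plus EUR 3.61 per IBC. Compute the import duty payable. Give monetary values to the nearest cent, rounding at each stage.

Import duty: EUR 24291.96

Ad valorem component: 93998.23 × 23.7% = 22277.58
Specific component: 558 × 3.61 = 2014.38
Import duty = 22277.58 + 2014.38 = 24291.96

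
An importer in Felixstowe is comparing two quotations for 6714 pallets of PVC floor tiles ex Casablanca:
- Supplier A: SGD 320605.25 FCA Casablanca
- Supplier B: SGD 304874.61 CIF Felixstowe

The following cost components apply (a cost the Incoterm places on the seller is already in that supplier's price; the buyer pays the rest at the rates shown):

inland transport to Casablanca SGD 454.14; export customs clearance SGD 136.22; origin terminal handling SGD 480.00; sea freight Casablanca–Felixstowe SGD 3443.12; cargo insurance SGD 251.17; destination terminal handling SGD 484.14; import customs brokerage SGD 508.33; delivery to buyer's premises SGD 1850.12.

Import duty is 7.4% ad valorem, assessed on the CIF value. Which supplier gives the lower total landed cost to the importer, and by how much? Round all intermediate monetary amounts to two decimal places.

Supplier B is cheaper by SGD 21377.90

Supplier A (FCA):
CIF value = FCA price + origin terminal + freight + insurance = 320605.25 + 480.00 + 3443.12 + 251.17 = 324779.54
Import duty = 324779.54 × 7.4% = 24033.69
Buyer bears (A): 480.00 + 3443.12 + 251.17 + 484.14 + 508.33 + 1850.12 = 7016.88
Landed cost (A) = invoice 320605.25 + 7016.88 + duty 24033.69 = 351655.82
Supplier B (CIF):
The CIF price already equals the CIF value: 304874.61
Import duty = 304874.61 × 7.4% = 22560.72
Buyer bears (B): 484.14 + 508.33 + 1850.12 = 2842.59
Landed cost (B) = invoice 304874.61 + 2842.59 + duty 22560.72 = 330277.92
Difference = |351655.82 − 330277.92| = 21377.90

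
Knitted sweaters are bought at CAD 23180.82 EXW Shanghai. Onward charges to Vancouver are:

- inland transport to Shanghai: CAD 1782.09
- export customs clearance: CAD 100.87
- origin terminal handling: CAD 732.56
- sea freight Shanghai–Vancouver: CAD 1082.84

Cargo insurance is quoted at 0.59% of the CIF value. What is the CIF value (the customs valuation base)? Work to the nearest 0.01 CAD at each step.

CIF value: CAD 27038.71

Let C be the CIF value. C = EXW price + pre-shipment costs + freight + 0.59% × C
C − 0.59% × C = 23180.82 + 1782.09 + 100.87 + 732.56 + 1082.84
0.9941 × C = 26879.18
C = 26879.18 / 0.9941 = 27038.71
Insurance premium = 0.59% × 27038.71 = 159.53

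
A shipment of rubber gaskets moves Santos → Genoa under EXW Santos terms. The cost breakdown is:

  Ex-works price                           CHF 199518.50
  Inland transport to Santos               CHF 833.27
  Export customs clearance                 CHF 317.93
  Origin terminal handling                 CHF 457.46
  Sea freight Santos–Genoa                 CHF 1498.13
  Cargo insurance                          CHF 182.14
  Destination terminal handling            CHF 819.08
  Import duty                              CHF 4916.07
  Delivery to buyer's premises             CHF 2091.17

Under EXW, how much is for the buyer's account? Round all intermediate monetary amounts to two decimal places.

EXW: the seller makes goods available at their premises; the buyer bears all onward costs.
Seller's account: goods 199518.50 = 199518.50
Buyer's account: inland to port 833.27 + export clearance 317.93 + origin terminal 457.46 + freight 1498.13 + insurance 182.14 + destination terminal 819.08 + duty 4916.07 + delivery 2091.17 = 11115.25

Buyer's account: CHF 11115.25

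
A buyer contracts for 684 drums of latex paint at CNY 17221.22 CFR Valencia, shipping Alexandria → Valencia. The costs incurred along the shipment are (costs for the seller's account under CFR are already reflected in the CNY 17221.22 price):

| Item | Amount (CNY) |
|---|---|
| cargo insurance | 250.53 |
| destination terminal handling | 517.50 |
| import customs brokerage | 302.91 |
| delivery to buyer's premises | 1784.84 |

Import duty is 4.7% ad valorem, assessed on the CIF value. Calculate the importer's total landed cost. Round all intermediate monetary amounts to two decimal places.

CFR: the seller pays costs through ocean freight to the destination port, but not insurance.
CIF value = CFR price + insurance = 17221.22 + 250.53 = 17471.75
Import duty = 17471.75 × 4.7% = 821.17
Buyer bears: insurance 250.53 + destination terminal 517.50 + brokerage 302.91 + delivery 1784.84 + duty 821.17 = 3676.95
Landed cost = invoice 17221.22 + 3676.95 = 20898.17

Total landed cost: CNY 20898.17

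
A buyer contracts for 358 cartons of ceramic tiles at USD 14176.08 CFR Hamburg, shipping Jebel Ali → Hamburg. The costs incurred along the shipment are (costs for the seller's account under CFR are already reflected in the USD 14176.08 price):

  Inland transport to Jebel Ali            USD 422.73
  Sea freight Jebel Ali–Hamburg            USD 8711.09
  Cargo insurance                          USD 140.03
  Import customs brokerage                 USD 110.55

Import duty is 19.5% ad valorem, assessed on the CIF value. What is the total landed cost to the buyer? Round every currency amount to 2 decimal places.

Total landed cost: USD 17218.30

CFR: the seller pays costs through ocean freight to the destination port, but not insurance.
Already in the invoice (seller's account under CFR): inland to port, freight — exclude.
CIF value = CFR price + insurance = 14176.08 + 140.03 = 14316.11
Import duty = 14316.11 × 19.5% = 2791.64
Buyer bears: insurance 140.03 + brokerage 110.55 + duty 2791.64 = 3042.22
Landed cost = invoice 14176.08 + 3042.22 = 17218.30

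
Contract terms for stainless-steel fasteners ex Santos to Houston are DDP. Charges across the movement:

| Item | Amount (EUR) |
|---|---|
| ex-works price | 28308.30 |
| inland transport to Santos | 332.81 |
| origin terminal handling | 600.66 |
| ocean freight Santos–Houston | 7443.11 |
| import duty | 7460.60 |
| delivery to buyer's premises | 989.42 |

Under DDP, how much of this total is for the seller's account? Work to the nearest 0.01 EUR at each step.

Seller's account: EUR 45134.90

DDP: the seller bears all costs including import duty.
Seller's account: goods 28308.30 + inland to port 332.81 + origin terminal 600.66 + freight 7443.11 + duty 7460.60 + delivery 989.42 = 45134.90
Buyer's account: 0.00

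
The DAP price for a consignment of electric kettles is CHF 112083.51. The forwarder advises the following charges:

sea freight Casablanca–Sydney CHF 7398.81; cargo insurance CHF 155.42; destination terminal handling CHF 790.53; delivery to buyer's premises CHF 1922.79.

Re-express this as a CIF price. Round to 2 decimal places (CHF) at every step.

Not relevant to the conversion: insurance, freight — on the seller under both DAP and CIF; already in the DAP price and stays in the CIF price.
From DAP to CIF, the seller no longer bears: destination terminal, delivery.
CIF price = 112083.51 − 790.53 − 1922.79 = 109370.19

CIF price: CHF 109370.19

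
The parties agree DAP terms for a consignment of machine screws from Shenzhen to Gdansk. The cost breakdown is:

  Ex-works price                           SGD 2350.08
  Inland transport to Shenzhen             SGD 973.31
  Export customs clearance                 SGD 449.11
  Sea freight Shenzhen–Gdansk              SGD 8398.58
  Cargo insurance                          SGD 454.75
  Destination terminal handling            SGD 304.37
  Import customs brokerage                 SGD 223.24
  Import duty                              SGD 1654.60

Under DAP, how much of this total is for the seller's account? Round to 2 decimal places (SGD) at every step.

Seller's account: SGD 12930.20

DAP: the seller bears all costs to the named destination except import duty and clearance.
Seller's account: goods 2350.08 + inland to port 973.31 + export clearance 449.11 + freight 8398.58 + insurance 454.75 + destination terminal 304.37 = 12930.20
Buyer's account: brokerage 223.24 + duty 1654.60 = 1877.84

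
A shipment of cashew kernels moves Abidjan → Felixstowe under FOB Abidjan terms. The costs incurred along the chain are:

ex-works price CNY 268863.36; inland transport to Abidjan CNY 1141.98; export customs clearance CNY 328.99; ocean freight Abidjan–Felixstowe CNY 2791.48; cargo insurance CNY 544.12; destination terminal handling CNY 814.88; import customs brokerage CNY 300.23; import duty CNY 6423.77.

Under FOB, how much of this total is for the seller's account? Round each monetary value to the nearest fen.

FOB: the seller bears costs until goods are on board at the origin port; the buyer bears freight, insurance and all costs thereafter.
Seller's account: goods 268863.36 + inland to port 1141.98 + export clearance 328.99 = 270334.33
Buyer's account: freight 2791.48 + insurance 544.12 + destination terminal 814.88 + brokerage 300.23 + duty 6423.77 = 10874.48

Seller's account: CNY 270334.33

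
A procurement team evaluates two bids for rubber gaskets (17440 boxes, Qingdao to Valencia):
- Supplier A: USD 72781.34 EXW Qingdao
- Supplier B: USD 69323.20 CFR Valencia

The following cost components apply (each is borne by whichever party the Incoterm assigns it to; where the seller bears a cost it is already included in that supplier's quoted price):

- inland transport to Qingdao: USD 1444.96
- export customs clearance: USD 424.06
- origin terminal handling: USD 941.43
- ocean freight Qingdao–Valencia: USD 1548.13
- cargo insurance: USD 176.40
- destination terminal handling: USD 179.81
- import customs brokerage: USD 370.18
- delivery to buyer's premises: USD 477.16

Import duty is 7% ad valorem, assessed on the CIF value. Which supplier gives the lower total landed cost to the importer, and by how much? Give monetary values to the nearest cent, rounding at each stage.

Supplier A (EXW):
CIF value = EXW price + inland to port + export clearance + origin terminal + freight + insurance = 72781.34 + 1444.96 + 424.06 + 941.43 + 1548.13 + 176.40 = 77316.32
Import duty = 77316.32 × 7% = 5412.14
Buyer bears (A): 1444.96 + 424.06 + 941.43 + 1548.13 + 176.40 + 179.81 + 370.18 + 477.16 = 5562.13
Landed cost (A) = invoice 72781.34 + 5562.13 + duty 5412.14 = 83755.61
Supplier B (CFR):
CIF value = CFR price + insurance = 69323.20 + 176.40 = 69499.60
Import duty = 69499.60 × 7% = 4864.97
Buyer bears (B): 176.40 + 179.81 + 370.18 + 477.16 = 1203.55
Landed cost (B) = invoice 69323.20 + 1203.55 + duty 4864.97 = 75391.72
Difference = |83755.61 − 75391.72| = 8363.89

Supplier B is cheaper by USD 8363.89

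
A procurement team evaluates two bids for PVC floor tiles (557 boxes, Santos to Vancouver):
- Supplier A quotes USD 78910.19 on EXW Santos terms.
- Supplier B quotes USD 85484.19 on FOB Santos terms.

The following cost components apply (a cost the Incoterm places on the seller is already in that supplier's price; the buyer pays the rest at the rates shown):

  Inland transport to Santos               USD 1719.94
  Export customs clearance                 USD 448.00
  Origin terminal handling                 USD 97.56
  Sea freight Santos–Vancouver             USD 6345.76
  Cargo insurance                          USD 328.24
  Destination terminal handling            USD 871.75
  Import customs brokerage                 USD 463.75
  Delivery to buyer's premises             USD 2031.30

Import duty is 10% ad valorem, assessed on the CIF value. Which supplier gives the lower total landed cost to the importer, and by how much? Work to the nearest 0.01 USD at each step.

Supplier A (EXW):
CIF value = EXW price + inland to port + export clearance + origin terminal + freight + insurance = 78910.19 + 1719.94 + 448.00 + 97.56 + 6345.76 + 328.24 = 87849.69
Import duty = 87849.69 × 10% = 8784.97
Buyer bears (A): 1719.94 + 448.00 + 97.56 + 6345.76 + 328.24 + 871.75 + 463.75 + 2031.30 = 12306.30
Landed cost (A) = invoice 78910.19 + 12306.30 + duty 8784.97 = 100001.46
Supplier B (FOB):
CIF value = FOB price + freight + insurance = 85484.19 + 6345.76 + 328.24 = 92158.19
Import duty = 92158.19 × 10% = 9215.82
Buyer bears (B): 6345.76 + 328.24 + 871.75 + 463.75 + 2031.30 = 10040.80
Landed cost (B) = invoice 85484.19 + 10040.80 + duty 9215.82 = 104740.81
Difference = |100001.46 − 104740.81| = 4739.35

Supplier A is cheaper by USD 4739.35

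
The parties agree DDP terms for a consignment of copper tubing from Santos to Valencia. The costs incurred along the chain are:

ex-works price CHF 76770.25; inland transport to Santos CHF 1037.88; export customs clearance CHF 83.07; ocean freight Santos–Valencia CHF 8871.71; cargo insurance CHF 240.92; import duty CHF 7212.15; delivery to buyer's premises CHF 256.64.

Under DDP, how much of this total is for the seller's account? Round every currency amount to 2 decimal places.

Seller's account: CHF 94472.62

DDP: the seller bears all costs including import duty.
Seller's account: goods 76770.25 + inland to port 1037.88 + export clearance 83.07 + freight 8871.71 + insurance 240.92 + duty 7212.15 + delivery 256.64 = 94472.62
Buyer's account: 0.00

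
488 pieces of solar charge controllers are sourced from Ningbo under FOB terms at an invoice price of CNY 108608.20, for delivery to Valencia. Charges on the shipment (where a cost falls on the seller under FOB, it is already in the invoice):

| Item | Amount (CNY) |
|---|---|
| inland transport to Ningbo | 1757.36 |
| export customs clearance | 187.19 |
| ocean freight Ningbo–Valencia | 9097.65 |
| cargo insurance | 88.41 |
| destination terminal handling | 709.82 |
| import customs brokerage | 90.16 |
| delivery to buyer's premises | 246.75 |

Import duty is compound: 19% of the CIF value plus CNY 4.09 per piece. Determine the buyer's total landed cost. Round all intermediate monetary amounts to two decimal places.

Total landed cost: CNY 143217.82

FOB: the seller bears costs until goods are on board at the origin port; the buyer bears freight, insurance and all costs thereafter.
Already in the invoice (seller's account under FOB): inland to port, export clearance — exclude.
CIF value = FOB price + freight + insurance = 108608.20 + 9097.65 + 88.41 = 117794.26
Ad valorem component: 117794.26 × 19% = 22380.91
Specific component: 488 × 4.09 = 1995.92
Import duty = 22380.91 + 1995.92 = 24376.83
Buyer bears: freight 9097.65 + insurance 88.41 + destination terminal 709.82 + brokerage 90.16 + delivery 246.75 + duty 24376.83 = 34609.62
Landed cost = invoice 108608.20 + 34609.62 = 143217.82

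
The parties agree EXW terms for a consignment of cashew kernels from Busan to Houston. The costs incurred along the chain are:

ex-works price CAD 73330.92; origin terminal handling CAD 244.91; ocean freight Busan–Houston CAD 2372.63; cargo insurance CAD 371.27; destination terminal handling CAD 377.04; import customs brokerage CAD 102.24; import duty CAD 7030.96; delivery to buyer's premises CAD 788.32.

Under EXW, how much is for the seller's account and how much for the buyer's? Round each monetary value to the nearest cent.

Seller: CAD 73330.92; buyer: CAD 11287.37

EXW: the seller makes goods available at their premises; the buyer bears all onward costs.
Seller's account: goods 73330.92 = 73330.92
Buyer's account: origin terminal 244.91 + freight 2372.63 + insurance 371.27 + destination terminal 377.04 + brokerage 102.24 + duty 7030.96 + delivery 788.32 = 11287.37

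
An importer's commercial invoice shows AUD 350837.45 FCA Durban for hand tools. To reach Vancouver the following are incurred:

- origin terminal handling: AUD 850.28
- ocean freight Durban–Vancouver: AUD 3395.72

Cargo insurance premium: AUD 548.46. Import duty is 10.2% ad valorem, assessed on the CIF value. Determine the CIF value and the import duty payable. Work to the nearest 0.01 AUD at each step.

CIF value: AUD 355631.91; import duty: AUD 36274.45

CIF = FCA price + pre-shipment costs + freight + insurance
CIF = 350837.45 + 850.28 + 3395.72 + 548.46 = 355631.91
Import duty = 355631.91 × 10.2% = 36274.45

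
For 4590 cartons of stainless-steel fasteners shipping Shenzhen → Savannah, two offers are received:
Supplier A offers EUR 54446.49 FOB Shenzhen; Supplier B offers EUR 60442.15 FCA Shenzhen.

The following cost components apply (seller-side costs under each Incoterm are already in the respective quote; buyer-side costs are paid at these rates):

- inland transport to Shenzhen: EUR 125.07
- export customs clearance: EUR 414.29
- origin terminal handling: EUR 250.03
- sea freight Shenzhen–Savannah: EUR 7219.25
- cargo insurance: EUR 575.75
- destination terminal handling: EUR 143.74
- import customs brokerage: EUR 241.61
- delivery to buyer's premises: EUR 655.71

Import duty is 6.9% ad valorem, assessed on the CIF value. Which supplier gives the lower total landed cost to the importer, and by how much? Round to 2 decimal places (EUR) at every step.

Supplier A is cheaper by EUR 6676.65

Supplier A (FOB):
CIF value = FOB price + freight + insurance = 54446.49 + 7219.25 + 575.75 = 62241.49
Import duty = 62241.49 × 6.9% = 4294.66
Buyer bears (A): 7219.25 + 575.75 + 143.74 + 241.61 + 655.71 = 8836.06
Landed cost (A) = invoice 54446.49 + 8836.06 + duty 4294.66 = 67577.21
Supplier B (FCA):
CIF value = FCA price + origin terminal + freight + insurance = 60442.15 + 250.03 + 7219.25 + 575.75 = 68487.18
Import duty = 68487.18 × 6.9% = 4725.62
Buyer bears (B): 250.03 + 7219.25 + 575.75 + 143.74 + 241.61 + 655.71 = 9086.09
Landed cost (B) = invoice 60442.15 + 9086.09 + duty 4725.62 = 74253.86
Difference = |67577.21 − 74253.86| = 6676.65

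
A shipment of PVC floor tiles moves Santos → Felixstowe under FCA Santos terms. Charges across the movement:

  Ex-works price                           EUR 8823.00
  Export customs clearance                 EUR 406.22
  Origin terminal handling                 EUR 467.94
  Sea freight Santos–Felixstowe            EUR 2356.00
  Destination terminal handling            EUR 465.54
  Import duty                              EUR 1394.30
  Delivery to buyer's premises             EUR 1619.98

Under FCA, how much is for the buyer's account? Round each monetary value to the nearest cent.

FCA: the seller delivers export-cleared goods to the carrier; the buyer bears costs from that point.
Seller's account: goods 8823.00 + export clearance 406.22 = 9229.22
Buyer's account: origin terminal 467.94 + freight 2356.00 + destination terminal 465.54 + duty 1394.30 + delivery 1619.98 = 6303.76

Buyer's account: EUR 6303.76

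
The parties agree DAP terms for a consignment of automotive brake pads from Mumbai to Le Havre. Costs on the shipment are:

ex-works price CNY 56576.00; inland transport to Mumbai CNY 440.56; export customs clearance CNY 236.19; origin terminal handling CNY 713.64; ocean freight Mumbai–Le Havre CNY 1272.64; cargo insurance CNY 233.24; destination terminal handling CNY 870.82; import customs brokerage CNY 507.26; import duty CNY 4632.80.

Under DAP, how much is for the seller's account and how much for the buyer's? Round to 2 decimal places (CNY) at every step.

Seller: CNY 60343.09; buyer: CNY 5140.06

DAP: the seller bears all costs to the named destination except import duty and clearance.
Seller's account: goods 56576.00 + inland to port 440.56 + export clearance 236.19 + origin terminal 713.64 + freight 1272.64 + insurance 233.24 + destination terminal 870.82 = 60343.09
Buyer's account: brokerage 507.26 + duty 4632.80 = 5140.06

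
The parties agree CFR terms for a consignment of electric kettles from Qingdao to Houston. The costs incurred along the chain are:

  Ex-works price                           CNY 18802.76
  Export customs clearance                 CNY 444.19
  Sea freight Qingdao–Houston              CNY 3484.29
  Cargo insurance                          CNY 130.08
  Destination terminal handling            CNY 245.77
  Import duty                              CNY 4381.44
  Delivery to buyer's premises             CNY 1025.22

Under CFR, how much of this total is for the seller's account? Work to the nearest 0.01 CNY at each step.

Seller's account: CNY 22731.24

CFR: the seller pays costs through ocean freight to the destination port, but not insurance.
Seller's account: goods 18802.76 + export clearance 444.19 + freight 3484.29 = 22731.24
Buyer's account: insurance 130.08 + destination terminal 245.77 + duty 4381.44 + delivery 1025.22 = 5782.51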